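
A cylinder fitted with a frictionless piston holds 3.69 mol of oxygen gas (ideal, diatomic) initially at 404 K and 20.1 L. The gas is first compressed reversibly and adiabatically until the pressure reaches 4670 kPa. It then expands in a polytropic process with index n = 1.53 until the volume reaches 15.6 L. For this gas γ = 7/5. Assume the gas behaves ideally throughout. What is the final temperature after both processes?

383 K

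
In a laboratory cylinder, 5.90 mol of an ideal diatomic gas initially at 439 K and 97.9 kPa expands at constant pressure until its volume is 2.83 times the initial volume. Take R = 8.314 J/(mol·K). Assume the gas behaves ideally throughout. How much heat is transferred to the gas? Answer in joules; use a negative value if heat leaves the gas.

138000 J

V₁ = nRT₁/P₁ = 5.90×8.314×439/97.9 = 220 L.
Isobaric: P stays 97.9 kPa; V/T = const ⇒ T₂ = 1240 K, V₂ = 622 L.
W = PΔV = 97.9×(622−220) kPa·L = 39400 J.
ΔU = nCvΔT = 5.90×20.8×(1240−439) = 98500 J.
Q = ΔU + W = nCpΔT = 138000 J.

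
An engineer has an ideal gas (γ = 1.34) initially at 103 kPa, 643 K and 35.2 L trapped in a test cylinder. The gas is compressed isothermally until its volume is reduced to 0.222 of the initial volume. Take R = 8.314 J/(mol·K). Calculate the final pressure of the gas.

464 kPa

Isothermal: T stays 643 K; PV = const ⇒ V₂ = 7.81 L, P₂ = 464 kPa.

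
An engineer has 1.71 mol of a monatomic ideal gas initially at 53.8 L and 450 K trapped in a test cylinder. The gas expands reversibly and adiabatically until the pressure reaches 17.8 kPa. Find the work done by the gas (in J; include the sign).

5110 J

P₁ = nRT₁/V₁ = 1.71×8.314×450/53.8 = 119 kPa.
Adiabatic: T₂/T₁ = (P₂/P₁)^((γ−1)/γ) ⇒ T₂ = 450×(0.150)^0.400 = 211 K; V₂ = 168 L.
ΔU = nCvΔT = 1.71×12.5×(211−450) = -5110 J.
Q = 0 for an adiabatic process, so W = −ΔU = 5110 J.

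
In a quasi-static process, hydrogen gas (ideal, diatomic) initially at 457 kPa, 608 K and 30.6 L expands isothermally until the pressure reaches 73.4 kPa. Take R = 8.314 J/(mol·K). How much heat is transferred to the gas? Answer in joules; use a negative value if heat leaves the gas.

n = P₁V₁/(RT₁) = 457×30.6/(8.314×608) = 2.77 mol.
Isothermal: T stays 608 K; PV = const ⇒ V₂ = 191 L, P₂ = 73.4 kPa.
ΔU = 0 (ideal gas, T constant).
W = nRT ln(V₂/V₁) = 2.77×8.314×608×ln(6.23) = 25600 J.
Q = ΔU + W = 25600 J.

25600 J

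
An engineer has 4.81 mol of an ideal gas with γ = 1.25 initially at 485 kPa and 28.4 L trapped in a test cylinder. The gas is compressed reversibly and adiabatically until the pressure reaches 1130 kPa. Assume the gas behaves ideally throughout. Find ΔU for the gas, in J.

T₁ = P₁V₁/(nR) = 485×28.4/(4.81×8.314) = 344 K.
Adiabatic: T₂/T₁ = (P₂/P₁)^((γ−1)/γ) ⇒ T₂ = 344×(2.33)^0.200 = 408 K; V₂ = 14.4 L.
For an ideal gas ΔU = nCvΔT with Cv = R/(γ−1) = 33.3 J/(mol·K).
ΔU = 4.81×33.3×(408−344) = 10200 J.

10200 J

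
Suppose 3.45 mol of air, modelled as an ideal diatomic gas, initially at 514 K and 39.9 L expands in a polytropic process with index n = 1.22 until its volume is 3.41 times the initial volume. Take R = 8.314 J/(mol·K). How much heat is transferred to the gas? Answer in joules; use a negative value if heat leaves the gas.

7130 J

P₁ = nRT₁/V₁ = 3.45×8.314×514/39.9 = 370 kPa.
Polytropic n=1.22: T₂ = T₁(V₁/V₂)^(n−1) = 514×(0.293)^0.22 = 392 K; P₂ = P₁(V₁/V₂)^n = 82.7 kPa.
W = (P₁V₁−P₂V₂)/(n−1) = (370×39.9−82.7×136)/0.22 = 15900 J.
ΔU = nCvΔT = 3.45×20.8×(392−514) = -8720 J.
Q = ΔU + W = 7130 J.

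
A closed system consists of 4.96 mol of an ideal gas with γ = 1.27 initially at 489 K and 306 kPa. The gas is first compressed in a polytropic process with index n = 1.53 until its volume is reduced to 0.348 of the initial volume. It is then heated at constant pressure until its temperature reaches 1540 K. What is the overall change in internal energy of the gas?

V₁ = nRT₁/P₁ = 4.96×8.314×489/306 = 65.9 L.
Step 1 — Polytropic n=1.53: T₂ = T₁(V₁/V₂)^(n−1) = 489×(2.87)^0.53 = 856 K; P₂ = P₁(V₁/V₂)^n = 1540 kPa.
W = (P₁V₁−P₂V₂)/(n−1) = (306×65.9−1540×22.9)/0.53 = -28500 J.
ΔU = nCvΔT = 4.96×30.8×(856−489) = 56000 J.
Q = ΔU + W = 27500 J.
State after step 1: P = 1540 kPa, V = 22.9 L, T = 856 K.
Step 2 — Isobaric: P stays 1540 kPa; V/T = const ⇒ T₂ = 1540 K, V₂ = 41.3 L.
W = PΔV = 1540×(41.3−22.9) kPa·L = 28200 J.
ΔU = nCvΔT = 4.96×30.8×(1540−856) = 105000 J.
Q = ΔU + W = nCpΔT = 133000 J.
Net over both steps: W = -301 J, Q = 160000 J, ΔU = 161000 J.

161000 J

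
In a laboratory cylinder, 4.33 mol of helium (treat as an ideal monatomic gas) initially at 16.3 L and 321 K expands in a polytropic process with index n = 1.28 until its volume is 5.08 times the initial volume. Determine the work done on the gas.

-15100 J

P₁ = nRT₁/V₁ = 4.33×8.314×321/16.3 = 709 kPa.
Polytropic n=1.28: T₂ = T₁(V₁/V₂)^(n−1) = 321×(0.197)^0.28 = 204 K; P₂ = P₁(V₁/V₂)^n = 88.5 kPa.
W = (P₁V₁−P₂V₂)/(n−1) = (709×16.3−88.5×82.8)/0.28 = 15100 J.
Work done on the gas = −W_by = -15100 J.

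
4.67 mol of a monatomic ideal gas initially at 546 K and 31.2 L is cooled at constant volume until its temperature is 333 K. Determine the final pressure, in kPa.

414 kPa

P₁ = nRT₁/V₁ = 4.67×8.314×546/31.2 = 679 kPa.
Isochoric: V stays 31.2 L; P/T = const ⇒ T₂ = 333 K, P₂ = 414 kPa.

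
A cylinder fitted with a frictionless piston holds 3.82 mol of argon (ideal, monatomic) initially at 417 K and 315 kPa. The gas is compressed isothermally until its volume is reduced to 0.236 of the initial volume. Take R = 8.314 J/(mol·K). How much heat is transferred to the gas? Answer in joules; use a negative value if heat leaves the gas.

-19100 J

V₁ = nRT₁/P₁ = 3.82×8.314×417/315 = 42.0 L.
Isothermal: T stays 417 K; PV = const ⇒ V₂ = 9.92 L, P₂ = 1330 kPa.
ΔU = 0 (ideal gas, T constant).
W = nRT ln(V₂/V₁) = 3.82×8.314×417×ln(0.236) = -19100 J.
Q = ΔU + W = -19100 J.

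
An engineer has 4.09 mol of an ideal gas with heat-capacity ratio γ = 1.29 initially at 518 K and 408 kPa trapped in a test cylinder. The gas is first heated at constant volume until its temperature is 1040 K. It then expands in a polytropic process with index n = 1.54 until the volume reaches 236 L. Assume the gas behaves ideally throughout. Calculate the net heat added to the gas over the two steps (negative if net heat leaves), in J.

V₁ = nRT₁/P₁ = 4.09×8.314×518/408 = 43.2 L.
Step 1 — Isochoric: V stays 43.2 L; P/T = const ⇒ T₂ = 1040 K, P₂ = 819 kPa.
W = 0 (no volume change).
ΔU = nCvΔT = 4.09×28.7×(1040−518) = 61200 J.
Q = ΔU = 61200 J.
State after step 1: P = 819 kPa, V = 43.2 L, T = 1040 K.
Step 2 — Polytropic n=1.54: T₂ = T₁(V₁/V₂)^(n−1) = 1040×(0.183)^0.54 = 416 K; P₂ = P₁(V₁/V₂)^n = 59.9 kPa.
W = (P₁V₁−P₂V₂)/(n−1) = (819×43.2−59.9×236)/0.54 = 39300 J.
ΔU = nCvΔT = 4.09×28.7×(416−1040) = -73200 J.
Q = ΔU + W = -33900 J.
Net over both steps: W = 39300 J, Q = 27300 J, ΔU = -12000 J.

27300 J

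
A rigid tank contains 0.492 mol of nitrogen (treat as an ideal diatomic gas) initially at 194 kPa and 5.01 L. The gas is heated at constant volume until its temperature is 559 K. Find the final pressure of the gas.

T₁ = P₁V₁/(nR) = 194×5.01/(0.492×8.314) = 238 K.
Isochoric: V stays 5.01 L; P/T = const ⇒ T₂ = 559 K, P₂ = 456 kPa.

456 kPa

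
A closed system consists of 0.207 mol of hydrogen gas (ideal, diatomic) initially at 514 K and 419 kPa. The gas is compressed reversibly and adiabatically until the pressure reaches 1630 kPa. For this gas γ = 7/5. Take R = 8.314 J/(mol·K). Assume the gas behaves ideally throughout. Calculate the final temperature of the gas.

758 K

V₁ = nRT₁/P₁ = 0.207×8.314×514/419 = 2.11 L.
Adiabatic: T₂/T₁ = (P₂/P₁)^((γ−1)/γ) ⇒ T₂ = 514×(3.89)^0.286 = 758 K; V₂ = 0.800 L.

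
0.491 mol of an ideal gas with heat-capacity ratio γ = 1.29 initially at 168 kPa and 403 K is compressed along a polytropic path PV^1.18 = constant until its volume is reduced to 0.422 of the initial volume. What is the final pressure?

465 kPa

V₁ = nRT₁/P₁ = 0.491×8.314×403/168 = 9.79 L.
Polytropic n=1.18: T₂ = T₁(V₁/V₂)^(n−1) = 403×(2.37)^0.18 = 471 K; P₂ = P₁(V₁/V₂)^n = 465 kPa.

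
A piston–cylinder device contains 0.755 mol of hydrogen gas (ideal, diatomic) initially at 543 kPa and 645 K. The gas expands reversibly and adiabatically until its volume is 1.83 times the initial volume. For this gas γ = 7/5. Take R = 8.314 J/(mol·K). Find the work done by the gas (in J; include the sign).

2170 J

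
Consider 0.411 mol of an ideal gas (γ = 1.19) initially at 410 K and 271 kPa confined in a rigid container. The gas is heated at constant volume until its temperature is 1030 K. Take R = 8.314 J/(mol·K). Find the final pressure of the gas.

681 kPa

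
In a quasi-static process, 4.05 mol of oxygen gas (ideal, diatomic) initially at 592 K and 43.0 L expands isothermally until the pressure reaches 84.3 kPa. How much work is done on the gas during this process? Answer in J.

P₁ = nRT₁/V₁ = 4.05×8.314×592/43.0 = 464 kPa.
Isothermal: T stays 592 K; PV = const ⇒ V₂ = 236 L, P₂ = 84.3 kPa.
W = nRT ln(V₂/V₁) = 4.05×8.314×592×ln(5.50) = 34000 J.
Work done on the gas = −W_by = -34000 J.

-34000 J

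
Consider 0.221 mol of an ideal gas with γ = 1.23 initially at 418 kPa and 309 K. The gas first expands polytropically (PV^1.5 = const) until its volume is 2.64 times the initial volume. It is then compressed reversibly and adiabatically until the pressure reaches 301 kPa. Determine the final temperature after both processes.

235 K

V₁ = nRT₁/P₁ = 0.221×8.314×309/418 = 1.36 L.
Step 1 — Polytropic n=1.5: T₂ = T₁(V₁/V₂)^(n−1) = 309×(0.379)^0.50 = 190 K; P₂ = P₁(V₁/V₂)^n = 97.4 kPa.
W = (P₁V₁−P₂V₂)/(n−1) = (418×1.36−97.4×3.59)/0.50 = 437 J.
ΔU = nCvΔT = 0.221×36.1×(190−309) = -949 J.
Q = ΔU + W = -513 J.
State after step 1: P = 97.4 kPa, V = 3.59 L, T = 190 K.
Step 2 — Adiabatic: T₂/T₁ = (P₂/P₁)^((γ−1)/γ) ⇒ T₂ = 190×(3.09)^0.187 = 235 K; V₂ = 1.43 L.
ΔU = nCvΔT = 0.221×36.1×(235−190) = 357 J.
Q = 0 for an adiabatic process, so W = −ΔU = -357 J.
Net over both steps: W = 80.0 J, Q = -513 J, ΔU = -593 J.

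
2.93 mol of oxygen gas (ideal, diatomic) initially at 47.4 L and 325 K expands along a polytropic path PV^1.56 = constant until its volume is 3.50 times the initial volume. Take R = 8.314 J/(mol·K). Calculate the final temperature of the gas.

161 K

P₁ = nRT₁/V₁ = 2.93×8.314×325/47.4 = 167 kPa.
Polytropic n=1.56: T₂ = T₁(V₁/V₂)^(n−1) = 325×(0.286)^0.56 = 161 K; P₂ = P₁(V₁/V₂)^n = 23.7 kPa.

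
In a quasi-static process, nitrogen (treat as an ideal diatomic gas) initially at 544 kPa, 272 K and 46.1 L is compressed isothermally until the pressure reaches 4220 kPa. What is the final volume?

5.94 L

Isothermal: T stays 272 K; PV = const ⇒ V₂ = 5.94 L, P₂ = 4220 kPa.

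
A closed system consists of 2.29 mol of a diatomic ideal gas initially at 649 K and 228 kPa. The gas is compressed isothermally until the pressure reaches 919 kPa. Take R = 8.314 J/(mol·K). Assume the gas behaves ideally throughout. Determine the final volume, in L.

V₁ = nRT₁/P₁ = 2.29×8.314×649/228 = 54.2 L.
Isothermal: T stays 649 K; PV = const ⇒ V₂ = 13.4 L, P₂ = 919 kPa.

13.4 L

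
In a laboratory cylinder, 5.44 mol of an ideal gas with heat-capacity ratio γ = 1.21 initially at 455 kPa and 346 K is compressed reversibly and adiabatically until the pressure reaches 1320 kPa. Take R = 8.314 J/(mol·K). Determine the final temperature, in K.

V₁ = nRT₁/P₁ = 5.44×8.314×346/455 = 34.4 L.
Adiabatic: T₂/T₁ = (P₂/P₁)^((γ−1)/γ) ⇒ T₂ = 346×(2.90)^0.174 = 416 K; V₂ = 14.3 L.

416 K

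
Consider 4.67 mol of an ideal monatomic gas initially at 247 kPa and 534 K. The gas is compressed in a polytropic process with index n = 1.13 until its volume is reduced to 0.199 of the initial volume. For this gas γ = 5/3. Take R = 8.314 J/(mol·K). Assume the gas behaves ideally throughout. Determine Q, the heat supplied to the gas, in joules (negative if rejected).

V₁ = nRT₁/P₁ = 4.67×8.314×534/247 = 83.9 L.
Polytropic n=1.13: T₂ = T₁(V₁/V₂)^(n−1) = 534×(5.03)^0.13 = 659 K; P₂ = P₁(V₁/V₂)^n = 1530 kPa.
W = (P₁V₁−P₂V₂)/(n−1) = (247×83.9−1530×16.7)/0.13 = -37200 J.
ΔU = nCvΔT = 4.67×12.5×(659−534) = 7260 J.
Q = ΔU + W = -30000 J.

-30000 J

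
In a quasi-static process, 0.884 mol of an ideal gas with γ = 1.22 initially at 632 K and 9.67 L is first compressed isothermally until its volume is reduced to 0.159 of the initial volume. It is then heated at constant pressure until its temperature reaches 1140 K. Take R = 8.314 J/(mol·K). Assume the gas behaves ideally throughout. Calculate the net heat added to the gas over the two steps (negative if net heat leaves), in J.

12200 J

P₁ = nRT₁/V₁ = 0.884×8.314×632/9.67 = 480 kPa.
Step 1 — Isothermal: T stays 632 K; PV = const ⇒ V₂ = 1.54 L, P₂ = 3020 kPa.
ΔU = 0 (ideal gas, T constant).
W = nRT ln(V₂/V₁) = 0.884×8.314×632×ln(0.159) = -8540 J.
Q = ΔU + W = -8540 J.
State after step 1: P = 3020 kPa, V = 1.54 L, T = 632 K.
Step 2 — Isobaric: P stays 3020 kPa; V/T = const ⇒ T₂ = 1140 K, V₂ = 2.77 L.
W = PΔV = 3020×(2.77−1.54) kPa·L = 3730 J.
ΔU = nCvΔT = 0.884×37.8×(1140−632) = 17000 J.
Q = ΔU + W = nCpΔT = 20700 J.
Net over both steps: W = -4810 J, Q = 12200 J, ΔU = 17000 J.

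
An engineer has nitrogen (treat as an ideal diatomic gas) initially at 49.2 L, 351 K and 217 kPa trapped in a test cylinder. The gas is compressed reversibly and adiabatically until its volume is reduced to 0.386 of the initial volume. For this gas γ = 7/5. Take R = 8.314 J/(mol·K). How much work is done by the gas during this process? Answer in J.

-12400 J

n = P₁V₁/(RT₁) = 217×49.2/(8.314×351) = 3.66 mol.
Adiabatic: TV^(γ−1) = const ⇒ T₂ = 351×(2.59)^0.400 = 514 K; PV^γ = const ⇒ P₂ = 823 kPa.
ΔU = nCvΔT = 3.66×20.8×(514−351) = 12400 J.
Q = 0 for an adiabatic process, so W = −ΔU = -12400 J.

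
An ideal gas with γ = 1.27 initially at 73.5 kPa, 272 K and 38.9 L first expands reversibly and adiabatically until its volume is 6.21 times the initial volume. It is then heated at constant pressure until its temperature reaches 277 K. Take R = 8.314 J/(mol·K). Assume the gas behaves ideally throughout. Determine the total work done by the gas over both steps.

5290 J

n = P₁V₁/(RT₁) = 73.5×38.9/(8.314×272) = 1.26 mol.
Step 1 — Adiabatic: TV^(γ−1) = const ⇒ T₂ = 272×(0.161)^0.270 = 166 K; PV^γ = const ⇒ P₂ = 7.23 kPa.
ΔU = nCvΔT = 1.26×30.8×(166−272) = -4120 J.
Q = 0 for an adiabatic process, so W = −ΔU = 4120 J.
State after step 1: P = 7.23 kPa, V = 242 L, T = 166 K.
Step 2 — Isobaric: P stays 7.23 kPa; V/T = const ⇒ T₂ = 277 K, V₂ = 403 L.
W = PΔV = 7.23×(403−242) kPa·L = 1170 J.
ΔU = nCvΔT = 1.26×30.8×(277−166) = 4320 J.
Q = ΔU + W = nCpΔT = 5480 J.
Net over both steps: W = 5290 J, Q = 5480 J, ΔU = 195 J.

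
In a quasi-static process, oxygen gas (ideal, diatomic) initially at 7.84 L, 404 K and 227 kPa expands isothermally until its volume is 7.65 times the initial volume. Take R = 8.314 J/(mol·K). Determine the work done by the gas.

3620 J

n = P₁V₁/(RT₁) = 227×7.84/(8.314×404) = 0.530 mol.
Isothermal: T stays 404 K; PV = const ⇒ V₂ = 60.0 L, P₂ = 29.7 kPa.
W = nRT ln(V₂/V₁) = 0.530×8.314×404×ln(7.65) = 3620 J.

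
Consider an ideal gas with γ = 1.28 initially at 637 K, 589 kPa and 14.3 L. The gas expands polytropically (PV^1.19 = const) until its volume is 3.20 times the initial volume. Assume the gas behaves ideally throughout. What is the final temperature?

511 K

Polytropic n=1.19: T₂ = T₁(V₁/V₂)^(n−1) = 637×(0.312)^0.19 = 511 K; P₂ = P₁(V₁/V₂)^n = 148 kPa.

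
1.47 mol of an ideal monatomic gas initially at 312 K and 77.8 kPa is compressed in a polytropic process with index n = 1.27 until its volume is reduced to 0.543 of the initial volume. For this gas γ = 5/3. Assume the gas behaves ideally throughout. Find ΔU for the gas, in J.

1030 J

V₁ = nRT₁/P₁ = 1.47×8.314×312/77.8 = 49.0 L.
Polytropic n=1.27: T₂ = T₁(V₁/V₂)^(n−1) = 312×(1.84)^0.27 = 368 K; P₂ = P₁(V₁/V₂)^n = 169 kPa.
For an ideal gas ΔU = nCvΔT with Cv = (3/2)R = 12.5 J/(mol·K).
ΔU = 1.47×12.5×(368−312) = 1030 J.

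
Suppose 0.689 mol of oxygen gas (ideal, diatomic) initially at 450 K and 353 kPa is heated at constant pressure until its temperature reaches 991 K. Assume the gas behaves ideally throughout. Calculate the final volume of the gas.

V₁ = nRT₁/P₁ = 0.689×8.314×450/353 = 7.30 L.
Isobaric: P stays 353 kPa; V/T = const ⇒ T₂ = 991 K, V₂ = 16.1 L.

16.1 L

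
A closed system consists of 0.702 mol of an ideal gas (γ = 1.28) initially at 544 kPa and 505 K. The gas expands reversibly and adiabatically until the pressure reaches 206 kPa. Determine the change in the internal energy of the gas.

V₁ = nRT₁/P₁ = 0.702×8.314×505/544 = 5.42 L.
Adiabatic: T₂/T₁ = (P₂/P₁)^((γ−1)/γ) ⇒ T₂ = 505×(0.379)^0.219 = 408 K; V₂ = 11.6 L.
For an ideal gas ΔU = nCvΔT with Cv = R/(γ−1) = 29.7 J/(mol·K).
ΔU = 0.702×29.7×(408−505) = -2010 J.

-2010 J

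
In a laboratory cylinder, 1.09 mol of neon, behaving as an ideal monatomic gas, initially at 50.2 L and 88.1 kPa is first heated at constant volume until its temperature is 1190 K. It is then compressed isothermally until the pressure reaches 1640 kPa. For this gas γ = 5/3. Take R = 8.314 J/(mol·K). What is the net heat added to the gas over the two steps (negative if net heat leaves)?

-12400 J

T₁ = P₁V₁/(nR) = 88.1×50.2/(1.09×8.314) = 488 K.
Step 1 — Isochoric: V stays 50.2 L; P/T = const ⇒ T₂ = 1190 K, P₂ = 215 kPa.
W = 0 (no volume change).
ΔU = nCvΔT = 1.09×12.5×(1190−488) = 9540 J.
Q = ΔU = 9540 J.
State after step 1: P = 215 kPa, V = 50.2 L, T = 1190 K.
Step 2 — Isothermal: T stays 1190 K; PV = const ⇒ V₂ = 6.58 L, P₂ = 1640 kPa.
ΔU = 0 (ideal gas, T constant).
W = nRT ln(V₂/V₁) = 1.09×8.314×1190×ln(0.131) = -21900 J.
Q = ΔU + W = -21900 J.
Net over both steps: W = -21900 J, Q = -12400 J, ΔU = 9540 J.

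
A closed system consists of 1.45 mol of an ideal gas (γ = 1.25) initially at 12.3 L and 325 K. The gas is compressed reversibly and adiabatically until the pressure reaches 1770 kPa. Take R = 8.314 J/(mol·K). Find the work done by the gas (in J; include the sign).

P₁ = nRT₁/V₁ = 1.45×8.314×325/12.3 = 319 kPa.
Adiabatic: T₂/T₁ = (P₂/P₁)^((γ−1)/γ) ⇒ T₂ = 325×(5.56)^0.200 = 458 K; V₂ = 3.12 L.
ΔU = nCvΔT = 1.45×33.3×(458−325) = 6410 J.
Q = 0 for an adiabatic process, so W = −ΔU = -6410 J.

-6410 J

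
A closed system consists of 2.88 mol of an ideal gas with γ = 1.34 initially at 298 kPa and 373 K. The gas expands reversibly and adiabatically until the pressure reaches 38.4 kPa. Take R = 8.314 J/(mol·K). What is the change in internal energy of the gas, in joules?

V₁ = nRT₁/P₁ = 2.88×8.314×373/298 = 30.0 L.
Adiabatic: T₂/T₁ = (P₂/P₁)^((γ−1)/γ) ⇒ T₂ = 373×(0.129)^0.254 = 222 K; V₂ = 138 L.
For an ideal gas ΔU = nCvΔT with Cv = R/(γ−1) = 24.5 J/(mol·K).
ΔU = 2.88×24.5×(222−373) = -10600 J.

-10600 J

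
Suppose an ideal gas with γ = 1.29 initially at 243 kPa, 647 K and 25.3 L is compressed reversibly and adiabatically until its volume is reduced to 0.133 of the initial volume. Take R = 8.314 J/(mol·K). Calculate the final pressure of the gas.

Adiabatic: TV^(γ−1) = const ⇒ T₂ = 647×(7.52)^0.290 = 1160 K; PV^γ = const ⇒ P₂ = 3280 kPa.

3280 kPa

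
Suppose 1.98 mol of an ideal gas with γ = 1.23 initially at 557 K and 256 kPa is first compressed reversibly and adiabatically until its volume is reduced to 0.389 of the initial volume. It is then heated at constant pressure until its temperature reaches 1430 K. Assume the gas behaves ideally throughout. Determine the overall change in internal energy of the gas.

V₁ = nRT₁/P₁ = 1.98×8.314×557/256 = 35.8 L.
Step 1 — Adiabatic: TV^(γ−1) = const ⇒ T₂ = 557×(2.57)^0.230 = 692 K; PV^γ = const ⇒ P₂ = 818 kPa.
ΔU = nCvΔT = 1.98×36.1×(692−557) = 9670 J.
Q = 0 for an adiabatic process, so W = −ΔU = -9670 J.
State after step 1: P = 818 kPa, V = 13.9 L, T = 692 K.
Step 2 — Isobaric: P stays 818 kPa; V/T = const ⇒ T₂ = 1430 K, V₂ = 28.8 L.
W = PΔV = 818×(28.8−13.9) kPa·L = 12100 J.
ΔU = nCvΔT = 1.98×36.1×(1430−692) = 52800 J.
Q = ΔU + W = nCpΔT = 65000 J.
Net over both steps: W = 2480 J, Q = 65000 J, ΔU = 62500 J.

62500 J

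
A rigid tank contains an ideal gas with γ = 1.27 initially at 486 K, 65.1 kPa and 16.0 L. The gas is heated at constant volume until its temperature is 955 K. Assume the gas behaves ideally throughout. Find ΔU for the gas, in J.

n = P₁V₁/(RT₁) = 65.1×16.0/(8.314×486) = 0.258 mol.
Isochoric: V stays 16.0 L; P/T = const ⇒ T₂ = 955 K, P₂ = 128 kPa.
For an ideal gas ΔU = nCvΔT with Cv = R/(γ−1) = 30.8 J/(mol·K).
ΔU = 0.258×30.8×(955−486) = 3720 J.

3720 J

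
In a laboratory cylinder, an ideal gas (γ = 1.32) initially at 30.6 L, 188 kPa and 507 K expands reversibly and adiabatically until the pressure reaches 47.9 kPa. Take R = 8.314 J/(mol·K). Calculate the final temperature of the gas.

364 K

Adiabatic: T₂/T₁ = (P₂/P₁)^((γ−1)/γ) ⇒ T₂ = 507×(0.255)^0.242 = 364 K; V₂ = 86.2 L.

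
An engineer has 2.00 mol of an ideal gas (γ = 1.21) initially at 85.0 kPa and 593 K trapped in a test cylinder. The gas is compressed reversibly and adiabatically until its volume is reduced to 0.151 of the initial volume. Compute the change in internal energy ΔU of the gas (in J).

V₁ = nRT₁/P₁ = 2.00×8.314×593/85.0 = 116 L.
Adiabatic: TV^(γ−1) = const ⇒ T₂ = 593×(6.62)^0.210 = 882 K; PV^γ = const ⇒ P₂ = 837 kPa.
For an ideal gas ΔU = nCvΔT with Cv = R/(γ−1) = 39.6 J/(mol·K).
ΔU = 2.00×39.6×(882−593) = 22900 J.

22900 J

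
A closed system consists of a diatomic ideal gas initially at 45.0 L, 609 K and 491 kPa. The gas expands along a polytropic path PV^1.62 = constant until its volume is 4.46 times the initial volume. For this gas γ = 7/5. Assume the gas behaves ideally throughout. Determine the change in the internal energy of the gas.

-33400 J

n = P₁V₁/(RT₁) = 491×45.0/(8.314×609) = 4.36 mol.
Polytropic n=1.62: T₂ = T₁(V₁/V₂)^(n−1) = 609×(0.224)^0.62 = 241 K; P₂ = P₁(V₁/V₂)^n = 43.6 kPa.
For an ideal gas ΔU = nCvΔT with Cv = (5/2)R = 20.8 J/(mol·K).
ΔU = 4.36×20.8×(241−609) = -33400 J.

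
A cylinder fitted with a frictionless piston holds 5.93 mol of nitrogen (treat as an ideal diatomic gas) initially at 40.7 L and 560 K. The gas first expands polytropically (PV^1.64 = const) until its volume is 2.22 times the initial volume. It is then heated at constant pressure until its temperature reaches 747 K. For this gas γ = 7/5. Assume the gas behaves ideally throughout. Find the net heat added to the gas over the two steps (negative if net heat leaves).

60500 J

P₁ = nRT₁/V₁ = 5.93×8.314×560/40.7 = 678 kPa.
Step 1 — Polytropic n=1.64: T₂ = T₁(V₁/V₂)^(n−1) = 560×(0.450)^0.64 = 336 K; P₂ = P₁(V₁/V₂)^n = 183 kPa.
W = (P₁V₁−P₂V₂)/(n−1) = (678×40.7−183×90.4)/0.64 = 17200 J.
ΔU = nCvΔT = 5.93×20.8×(336−560) = -27600 J.
Q = ΔU + W = -10300 J.
State after step 1: P = 183 kPa, V = 90.4 L, T = 336 K.
Step 2 — Isobaric: P stays 183 kPa; V/T = const ⇒ T₂ = 747 K, V₂ = 201 L.
W = PΔV = 183×(201−90.4) kPa·L = 20300 J.
ΔU = nCvΔT = 5.93×20.8×(747−336) = 50600 J.
Q = ΔU + W = nCpΔT = 70900 J.
Net over both steps: W = 37500 J, Q = 60500 J, ΔU = 23000 J.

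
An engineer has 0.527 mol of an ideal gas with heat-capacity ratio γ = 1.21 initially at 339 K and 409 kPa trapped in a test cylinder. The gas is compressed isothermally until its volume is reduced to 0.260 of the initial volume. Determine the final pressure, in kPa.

V₁ = nRT₁/P₁ = 0.527×8.314×339/409 = 3.63 L.
Isothermal: T stays 339 K; PV = const ⇒ V₂ = 0.944 L, P₂ = 1570 kPa.

1570 kPa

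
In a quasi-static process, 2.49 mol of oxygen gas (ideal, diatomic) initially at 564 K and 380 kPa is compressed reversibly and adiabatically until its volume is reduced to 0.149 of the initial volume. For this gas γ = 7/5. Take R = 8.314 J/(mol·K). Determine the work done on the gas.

V₁ = nRT₁/P₁ = 2.49×8.314×564/380 = 30.7 L.
Adiabatic: TV^(γ−1) = const ⇒ T₂ = 564×(6.71)^0.400 = 1210 K; PV^γ = const ⇒ P₂ = 5460 kPa.
ΔU = nCvΔT = 2.49×20.8×(1210−564) = 33300 J.
Q = 0 for an adiabatic process, so W = −ΔU = -33300 J.
Work done on the gas = −W_by = 33300 J.

33300 J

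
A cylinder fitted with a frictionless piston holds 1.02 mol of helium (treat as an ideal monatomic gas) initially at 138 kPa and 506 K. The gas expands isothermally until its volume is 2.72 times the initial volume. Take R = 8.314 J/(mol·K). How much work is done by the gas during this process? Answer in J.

V₁ = nRT₁/P₁ = 1.02×8.314×506/138 = 31.1 L.
Isothermal: T stays 506 K; PV = const ⇒ V₂ = 84.6 L, P₂ = 50.7 kPa.
W = nRT ln(V₂/V₁) = 1.02×8.314×506×ln(2.72) = 4290 J.

4290 J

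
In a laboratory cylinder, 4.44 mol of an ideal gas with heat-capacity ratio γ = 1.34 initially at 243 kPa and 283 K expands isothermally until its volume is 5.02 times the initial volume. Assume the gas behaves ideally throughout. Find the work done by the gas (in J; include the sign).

V₁ = nRT₁/P₁ = 4.44×8.314×283/243 = 43.0 L.
Isothermal: T stays 283 K; PV = const ⇒ V₂ = 216 L, P₂ = 48.4 kPa.
W = nRT ln(V₂/V₁) = 4.44×8.314×283×ln(5.02) = 16900 J.

16900 J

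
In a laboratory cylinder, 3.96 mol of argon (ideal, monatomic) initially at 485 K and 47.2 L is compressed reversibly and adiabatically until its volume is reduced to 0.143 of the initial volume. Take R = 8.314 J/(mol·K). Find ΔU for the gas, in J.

P₁ = nRT₁/V₁ = 3.96×8.314×485/47.2 = 338 kPa.
Adiabatic: TV^(γ−1) = const ⇒ T₂ = 485×(6.99)^0.667 = 1770 K; PV^γ = const ⇒ P₂ = 8650 kPa.
For an ideal gas ΔU = nCvΔT with Cv = (3/2)R = 12.5 J/(mol·K).
ΔU = 3.96×12.5×(1770−485) = 63600 J.

63600 J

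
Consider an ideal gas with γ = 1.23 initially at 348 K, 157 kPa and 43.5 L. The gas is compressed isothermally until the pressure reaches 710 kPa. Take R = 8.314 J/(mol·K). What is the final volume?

9.62 L

Isothermal: T stays 348 K; PV = const ⇒ V₂ = 9.62 L, P₂ = 710 kPa.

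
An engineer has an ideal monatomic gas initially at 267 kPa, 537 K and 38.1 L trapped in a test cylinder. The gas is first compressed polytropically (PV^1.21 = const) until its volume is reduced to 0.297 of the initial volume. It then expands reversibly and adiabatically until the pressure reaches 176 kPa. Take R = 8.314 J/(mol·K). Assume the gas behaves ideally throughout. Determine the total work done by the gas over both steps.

-3640 J

n = P₁V₁/(RT₁) = 267×38.1/(8.314×537) = 2.28 mol.
Step 1 — Polytropic n=1.21: T₂ = T₁(V₁/V₂)^(n−1) = 537×(3.37)^0.21 = 693 K; P₂ = P₁(V₁/V₂)^n = 1160 kPa.
W = (P₁V₁−P₂V₂)/(n−1) = (267×38.1−1160×11.3)/0.21 = -14100 J.
ΔU = nCvΔT = 2.28×12.5×(693−537) = 4430 J.
Q = ΔU + W = -9640 J.
State after step 1: P = 1160 kPa, V = 11.3 L, T = 693 K.
Step 2 — Adiabatic: T₂/T₁ = (P₂/P₁)^((γ−1)/γ) ⇒ T₂ = 693×(0.152)^0.400 = 326 K; V₂ = 35.1 L.
ΔU = nCvΔT = 2.28×12.5×(326−693) = -10400 J.
Q = 0 for an adiabatic process, so W = −ΔU = 10400 J.
Net over both steps: W = -3640 J, Q = -9640 J, ΔU = -6000 J.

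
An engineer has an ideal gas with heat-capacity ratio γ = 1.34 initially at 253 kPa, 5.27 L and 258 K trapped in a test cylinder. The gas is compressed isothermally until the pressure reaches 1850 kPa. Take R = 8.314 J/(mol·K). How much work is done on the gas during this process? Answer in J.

2650 J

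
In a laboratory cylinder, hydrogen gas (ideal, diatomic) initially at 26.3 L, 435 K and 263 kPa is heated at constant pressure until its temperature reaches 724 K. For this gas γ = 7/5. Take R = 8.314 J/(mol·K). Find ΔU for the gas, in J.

n = P₁V₁/(RT₁) = 263×26.3/(8.314×435) = 1.91 mol.
Isobaric: P stays 263 kPa; V/T = const ⇒ T₂ = 724 K, V₂ = 43.8 L.
For an ideal gas ΔU = nCvΔT with Cv = (5/2)R = 20.8 J/(mol·K).
ΔU = 1.91×20.8×(724−435) = 11500 J.

11500 J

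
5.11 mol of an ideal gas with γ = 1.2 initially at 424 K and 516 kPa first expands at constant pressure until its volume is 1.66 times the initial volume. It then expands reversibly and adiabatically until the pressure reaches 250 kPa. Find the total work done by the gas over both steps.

28900 J

V₁ = nRT₁/P₁ = 5.11×8.314×424/516 = 34.9 L.
Step 1 — Isobaric: P stays 516 kPa; V/T = const ⇒ T₂ = 704 K, V₂ = 58.0 L.
W = PΔV = 516×(58.0−34.9) kPa·L = 11900 J.
ΔU = nCvΔT = 5.11×41.6×(704−424) = 59400 J.
Q = ΔU + W = nCpΔT = 71300 J.
State after step 1: P = 516 kPa, V = 58.0 L, T = 704 K.
Step 2 — Adiabatic: T₂/T₁ = (P₂/P₁)^((γ−1)/γ) ⇒ T₂ = 704×(0.484)^0.167 = 624 K; V₂ = 106 L.
ΔU = nCvΔT = 5.11×41.6×(624−704) = -17000 J.
Q = 0 for an adiabatic process, so W = −ΔU = 17000 J.
Net over both steps: W = 28900 J, Q = 71300 J, ΔU = 42400 J.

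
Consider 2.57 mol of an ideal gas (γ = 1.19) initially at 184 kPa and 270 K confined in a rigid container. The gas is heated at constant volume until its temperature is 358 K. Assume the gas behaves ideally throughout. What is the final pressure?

244 kPa

V₁ = nRT₁/P₁ = 2.57×8.314×270/184 = 31.4 L.
Isochoric: V stays 31.4 L; P/T = const ⇒ T₂ = 358 K, P₂ = 244 kPa.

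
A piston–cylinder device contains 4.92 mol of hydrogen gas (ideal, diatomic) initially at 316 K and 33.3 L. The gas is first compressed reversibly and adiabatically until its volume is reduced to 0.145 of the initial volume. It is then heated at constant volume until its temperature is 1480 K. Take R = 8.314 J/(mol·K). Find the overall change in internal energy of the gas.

P₁ = nRT₁/V₁ = 4.92×8.314×316/33.3 = 388 kPa.
Step 1 — Adiabatic: TV^(γ−1) = const ⇒ T₂ = 316×(6.90)^0.400 = 684 K; PV^γ = const ⇒ P₂ = 5800 kPa.
ΔU = nCvΔT = 4.92×20.8×(684−316) = 37600 J.
Q = 0 for an adiabatic process, so W = −ΔU = -37600 J.
State after step 1: P = 5800 kPa, V = 4.83 L, T = 684 K.
Step 2 — Isochoric: V stays 4.83 L; P/T = const ⇒ T₂ = 1480 K, P₂ = 12500 kPa.
W = 0 (no volume change).
ΔU = nCvΔT = 4.92×20.8×(1480−684) = 81400 J.
Q = ΔU = 81400 J.
Net over both steps: W = -37600 J, Q = 81400 J, ΔU = 119000 J.

119000 J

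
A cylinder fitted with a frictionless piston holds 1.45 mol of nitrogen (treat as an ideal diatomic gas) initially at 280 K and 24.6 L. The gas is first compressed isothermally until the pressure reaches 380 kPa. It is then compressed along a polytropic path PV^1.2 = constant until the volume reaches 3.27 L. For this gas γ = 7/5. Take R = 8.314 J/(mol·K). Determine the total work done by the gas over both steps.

P₁ = nRT₁/V₁ = 1.45×8.314×280/24.6 = 137 kPa.
Step 1 — Isothermal: T stays 280 K; PV = const ⇒ V₂ = 8.88 L, P₂ = 380 kPa.
ΔU = 0 (ideal gas, T constant).
W = nRT ln(V₂/V₁) = 1.45×8.314×280×ln(0.361) = -3440 J.
Q = ΔU + W = -3440 J.
State after step 1: P = 380 kPa, V = 8.88 L, T = 280 K.
Step 2 — Polytropic n=1.2: T₂ = T₁(V₁/V₂)^(n−1) = 280×(2.72)^0.20 = 342 K; P₂ = P₁(V₁/V₂)^n = 1260 kPa.
W = (P₁V₁−P₂V₂)/(n−1) = (380×8.88−1260×3.27)/0.20 = -3730 J.
ΔU = nCvΔT = 1.45×20.8×(342−280) = 1870 J.
Q = ΔU + W = -1870 J.
Net over both steps: W = -7170 J, Q = -5310 J, ΔU = 1870 J.

-7170 J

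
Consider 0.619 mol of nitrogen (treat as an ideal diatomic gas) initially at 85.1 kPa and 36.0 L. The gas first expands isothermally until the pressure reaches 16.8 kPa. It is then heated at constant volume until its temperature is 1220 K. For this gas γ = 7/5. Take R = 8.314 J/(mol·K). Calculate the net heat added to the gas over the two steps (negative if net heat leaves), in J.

T₁ = P₁V₁/(nR) = 85.1×36.0/(0.619×8.314) = 595 K.
Step 1 — Isothermal: T stays 595 K; PV = const ⇒ V₂ = 182 L, P₂ = 16.8 kPa.
ΔU = 0 (ideal gas, T constant).
W = nRT ln(V₂/V₁) = 0.619×8.314×595×ln(5.07) = 4970 J.
Q = ΔU + W = 4970 J.
State after step 1: P = 16.8 kPa, V = 182 L, T = 595 K.
Step 2 — Isochoric: V stays 182 L; P/T = const ⇒ T₂ = 1220 K, P₂ = 34.4 kPa.
W = 0 (no volume change).
ΔU = nCvΔT = 0.619×20.8×(1220−595) = 8040 J.
Q = ΔU = 8040 J.
Net over both steps: W = 4970 J, Q = 13000 J, ΔU = 8040 J.

13000 J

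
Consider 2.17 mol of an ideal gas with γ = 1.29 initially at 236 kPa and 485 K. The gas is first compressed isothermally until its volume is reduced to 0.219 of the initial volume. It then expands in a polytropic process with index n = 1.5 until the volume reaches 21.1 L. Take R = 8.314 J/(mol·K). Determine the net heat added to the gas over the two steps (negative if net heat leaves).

-18100 J

V₁ = nRT₁/P₁ = 2.17×8.314×485/236 = 37.1 L.
Step 1 — Isothermal: T stays 485 K; PV = const ⇒ V₂ = 8.12 L, P₂ = 1080 kPa.
ΔU = 0 (ideal gas, T constant).
W = nRT ln(V₂/V₁) = 2.17×8.314×485×ln(0.219) = -13300 J.
Q = ΔU + W = -13300 J.
State after step 1: P = 1080 kPa, V = 8.12 L, T = 485 K.
Step 2 — Polytropic n=1.5: T₂ = T₁(V₁/V₂)^(n−1) = 485×(0.385)^0.50 = 301 K; P₂ = P₁(V₁/V₂)^n = 257 kPa.
W = (P₁V₁−P₂V₂)/(n−1) = (1080×8.12−257×21.1)/0.50 = 6640 J.
ΔU = nCvΔT = 2.17×28.7×(301−485) = -11500 J.
Q = ΔU + W = -4810 J.
Net over both steps: W = -6640 J, Q = -18100 J, ΔU = -11500 J.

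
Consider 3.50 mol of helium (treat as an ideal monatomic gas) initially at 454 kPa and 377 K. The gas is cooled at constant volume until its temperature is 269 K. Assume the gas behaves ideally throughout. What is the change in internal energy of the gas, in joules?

-4710 J

V₁ = nRT₁/P₁ = 3.50×8.314×377/454 = 24.2 L.
Isochoric: V stays 24.2 L; P/T = const ⇒ T₂ = 269 K, P₂ = 324 kPa.
For an ideal gas ΔU = nCvΔT with Cv = (3/2)R = 12.5 J/(mol·K).
ΔU = 3.50×12.5×(269−377) = -4710 J.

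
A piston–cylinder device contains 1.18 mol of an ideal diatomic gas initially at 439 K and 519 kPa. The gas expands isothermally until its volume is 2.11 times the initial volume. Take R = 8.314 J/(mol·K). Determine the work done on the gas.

-3220 J

V₁ = nRT₁/P₁ = 1.18×8.314×439/519 = 8.30 L.
Isothermal: T stays 439 K; PV = const ⇒ V₂ = 17.5 L, P₂ = 246 kPa.
W = nRT ln(V₂/V₁) = 1.18×8.314×439×ln(2.11) = 3220 J.
Work done on the gas = −W_by = -3220 J.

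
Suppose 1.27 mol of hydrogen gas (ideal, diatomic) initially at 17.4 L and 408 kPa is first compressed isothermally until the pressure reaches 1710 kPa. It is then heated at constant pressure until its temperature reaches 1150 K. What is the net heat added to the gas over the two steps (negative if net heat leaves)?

T₁ = P₁V₁/(nR) = 408×17.4/(1.27×8.314) = 672 K.
Step 1 — Isothermal: T stays 672 K; PV = const ⇒ V₂ = 4.15 L, P₂ = 1710 kPa.
ΔU = 0 (ideal gas, T constant).
W = nRT ln(V₂/V₁) = 1.27×8.314×672×ln(0.239) = -10200 J.
Q = ΔU + W = -10200 J.
State after step 1: P = 1710 kPa, V = 4.15 L, T = 672 K.
Step 2 — Isobaric: P stays 1710 kPa; V/T = const ⇒ T₂ = 1150 K, V₂ = 7.10 L.
W = PΔV = 1710×(7.10−4.15) kPa·L = 5040 J.
ΔU = nCvΔT = 1.27×20.8×(1150−672) = 12600 J.
Q = ΔU + W = nCpΔT = 17700 J.
Net over both steps: W = -5130 J, Q = 7480 J, ΔU = 12600 J.

7480 J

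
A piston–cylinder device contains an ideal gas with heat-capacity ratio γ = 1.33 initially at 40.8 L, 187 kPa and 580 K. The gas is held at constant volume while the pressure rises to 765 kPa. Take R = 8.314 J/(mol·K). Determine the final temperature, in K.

2370 K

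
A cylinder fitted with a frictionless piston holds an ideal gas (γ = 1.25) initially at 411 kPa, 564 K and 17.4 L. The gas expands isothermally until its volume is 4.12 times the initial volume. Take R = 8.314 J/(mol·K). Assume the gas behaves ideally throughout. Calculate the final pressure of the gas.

99.8 kPa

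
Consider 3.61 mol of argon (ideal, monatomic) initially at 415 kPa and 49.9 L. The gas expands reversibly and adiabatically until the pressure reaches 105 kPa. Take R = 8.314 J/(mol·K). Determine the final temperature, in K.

T₁ = P₁V₁/(nR) = 415×49.9/(3.61×8.314) = 690 K.
Adiabatic: T₂/T₁ = (P₂/P₁)^((γ−1)/γ) ⇒ T₂ = 690×(0.253)^0.400 = 398 K; V₂ = 114 L.

398 K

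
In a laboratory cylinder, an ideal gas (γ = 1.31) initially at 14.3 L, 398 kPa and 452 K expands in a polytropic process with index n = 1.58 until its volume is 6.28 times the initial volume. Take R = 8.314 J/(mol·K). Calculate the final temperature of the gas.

Polytropic n=1.58: T₂ = T₁(V₁/V₂)^(n−1) = 452×(0.159)^0.58 = 156 K; P₂ = P₁(V₁/V₂)^n = 21.8 kPa.

156 K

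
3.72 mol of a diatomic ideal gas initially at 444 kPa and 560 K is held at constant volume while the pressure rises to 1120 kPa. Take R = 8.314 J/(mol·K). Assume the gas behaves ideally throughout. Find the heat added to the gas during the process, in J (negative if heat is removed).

65900 J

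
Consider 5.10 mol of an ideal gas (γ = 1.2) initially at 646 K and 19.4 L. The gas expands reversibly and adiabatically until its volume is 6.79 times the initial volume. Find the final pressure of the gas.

P₁ = nRT₁/V₁ = 5.10×8.314×646/19.4 = 1410 kPa.
Adiabatic: TV^(γ−1) = const ⇒ T₂ = 646×(0.147)^0.200 = 440 K; PV^γ = const ⇒ P₂ = 142 kPa.

142 kPa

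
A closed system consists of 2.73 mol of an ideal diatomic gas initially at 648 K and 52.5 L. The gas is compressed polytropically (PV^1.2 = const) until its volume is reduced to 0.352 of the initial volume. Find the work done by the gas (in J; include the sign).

-17100 J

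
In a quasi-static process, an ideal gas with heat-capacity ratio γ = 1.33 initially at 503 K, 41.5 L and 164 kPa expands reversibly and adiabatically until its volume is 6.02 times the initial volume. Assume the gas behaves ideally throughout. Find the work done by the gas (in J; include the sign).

9220 J

n = P₁V₁/(RT₁) = 164×41.5/(8.314×503) = 1.63 mol.
Adiabatic: TV^(γ−1) = const ⇒ T₂ = 503×(0.166)^0.330 = 278 K; PV^γ = const ⇒ P₂ = 15.1 kPa.
ΔU = nCvΔT = 1.63×25.2×(278−503) = -9220 J.
Q = 0 for an adiabatic process, so W = −ΔU = 9220 J.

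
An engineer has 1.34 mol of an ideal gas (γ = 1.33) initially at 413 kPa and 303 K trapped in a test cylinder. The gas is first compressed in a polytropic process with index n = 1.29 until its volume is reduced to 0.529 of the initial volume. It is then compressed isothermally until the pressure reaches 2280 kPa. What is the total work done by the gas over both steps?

V₁ = nRT₁/P₁ = 1.34×8.314×303/413 = 8.17 L.
Step 1 — Polytropic n=1.29: T₂ = T₁(V₁/V₂)^(n−1) = 303×(1.89)^0.29 = 364 K; P₂ = P₁(V₁/V₂)^n = 939 kPa.
W = (P₁V₁−P₂V₂)/(n−1) = (413×8.17−939×4.32)/0.29 = -2360 J.
ΔU = nCvΔT = 1.34×25.2×(364−303) = 2070 J.
Q = ΔU + W = -286 J.
State after step 1: P = 939 kPa, V = 4.32 L, T = 364 K.
Step 2 — Isothermal: T stays 364 K; PV = const ⇒ V₂ = 1.78 L, P₂ = 2280 kPa.
ΔU = 0 (ideal gas, T constant).
W = nRT ln(V₂/V₁) = 1.34×8.314×364×ln(0.412) = -3600 J.
Q = ΔU + W = -3600 J.
Net over both steps: W = -5960 J, Q = -3890 J, ΔU = 2070 J.

-5960 J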